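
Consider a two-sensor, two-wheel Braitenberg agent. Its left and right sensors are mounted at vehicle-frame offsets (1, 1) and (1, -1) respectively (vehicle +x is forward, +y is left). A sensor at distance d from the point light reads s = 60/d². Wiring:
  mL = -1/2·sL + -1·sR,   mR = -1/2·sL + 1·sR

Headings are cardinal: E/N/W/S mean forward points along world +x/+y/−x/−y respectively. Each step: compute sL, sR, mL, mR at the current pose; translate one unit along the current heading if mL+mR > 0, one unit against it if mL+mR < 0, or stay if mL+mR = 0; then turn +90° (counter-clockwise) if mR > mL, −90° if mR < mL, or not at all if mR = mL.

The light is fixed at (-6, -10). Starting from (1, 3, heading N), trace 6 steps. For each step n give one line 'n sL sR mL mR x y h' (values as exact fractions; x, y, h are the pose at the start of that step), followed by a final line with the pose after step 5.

0 15/58 3/13 -543/1508 153/1508 1 3 N
1 60/157 12/41 -3114/6437 654/6437 1 2 W
2 30/101 6/17 -861/1717 351/1717 2 2 S
3 60/277 4/15 -1558/4155 658/4155 2 3 E
4 15/58 3/13 -543/1508 153/1508 1 3 N
5 60/157 12/41 -3114/6437 654/6437 1 2 W
final 2 2 S

n=0: pose=(1,3,N); sL=15/58, sR=3/13; mL=-543/1508, mR=153/1508; mL+mR=-15/58 → advance -1; mR−mL=6/13 → turn +1·90°
n=1: pose=(1,2,W); sL=60/157, sR=12/41; mL=-3114/6437, mR=654/6437; mL+mR=-60/157 → advance -1; mR−mL=24/41 → turn +1·90°
n=2: pose=(2,2,S); sL=30/101, sR=6/17; mL=-861/1717, mR=351/1717; mL+mR=-30/101 → advance -1; mR−mL=12/17 → turn +1·90°
n=3: pose=(2,3,E); sL=60/277, sR=4/15; mL=-1558/4155, mR=658/4155; mL+mR=-60/277 → advance -1; mR−mL=8/15 → turn +1·90°
n=4: pose=(1,3,N); sL=15/58, sR=3/13; mL=-543/1508, mR=153/1508; mL+mR=-15/58 → advance -1; mR−mL=6/13 → turn +1·90°
n=5: pose=(1,2,W); sL=60/157, sR=12/41; mL=-3114/6437, mR=654/6437; mL+mR=-60/157 → advance -1; mR−mL=24/41 → turn +1·90°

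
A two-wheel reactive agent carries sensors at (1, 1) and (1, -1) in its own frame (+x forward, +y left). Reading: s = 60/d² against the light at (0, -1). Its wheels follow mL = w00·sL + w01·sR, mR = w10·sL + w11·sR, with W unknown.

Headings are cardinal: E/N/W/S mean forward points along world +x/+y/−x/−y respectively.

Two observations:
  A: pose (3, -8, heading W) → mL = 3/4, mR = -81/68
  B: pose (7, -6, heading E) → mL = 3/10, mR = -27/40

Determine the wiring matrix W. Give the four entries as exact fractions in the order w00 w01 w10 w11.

obs A: pose=(3,-8,W) → sL=15/17, sR=3/2, mL=3/4, mR=-81/68
obs B: pose=(7,-6,E) → sL=3/4, sR=3/5, mL=3/10, mR=-27/40
sensor matrix S = [[15/17, 3/2], [3/4, 3/5]]; det S = -81/136
solve [mL_A; mL_B] = S·[w00; w01] and [mR_A; mR_B] = S·[w10; w11]:
  w00 = 0, w01 = 1/2, w10 = -1/2, w11 = -1/2

0 1/2 -1/2 -1/2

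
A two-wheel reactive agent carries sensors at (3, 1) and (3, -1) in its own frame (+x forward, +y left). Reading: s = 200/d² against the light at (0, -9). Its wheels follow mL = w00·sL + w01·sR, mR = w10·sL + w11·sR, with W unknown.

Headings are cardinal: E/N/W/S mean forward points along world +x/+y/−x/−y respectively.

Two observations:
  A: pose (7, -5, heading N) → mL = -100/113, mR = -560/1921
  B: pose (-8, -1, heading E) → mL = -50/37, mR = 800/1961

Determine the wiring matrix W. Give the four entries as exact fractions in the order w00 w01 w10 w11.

0 -1/2 -1/2 1/2

obs A: pose=(7,-5,N) → sL=40/17, sR=200/113, mL=-100/113, mR=-560/1921
obs B: pose=(-8,-1,E) → sL=100/53, sR=100/37, mL=-50/37, mR=800/1961
sensor matrix S = [[40/17, 200/113], [100/53, 100/37]]; det S = 11376000/3767081
solve [mL_A; mL_B] = S·[w00; w01] and [mR_A; mR_B] = S·[w10; w11]:
  w00 = 0, w01 = -1/2, w10 = -1/2, w11 = 1/2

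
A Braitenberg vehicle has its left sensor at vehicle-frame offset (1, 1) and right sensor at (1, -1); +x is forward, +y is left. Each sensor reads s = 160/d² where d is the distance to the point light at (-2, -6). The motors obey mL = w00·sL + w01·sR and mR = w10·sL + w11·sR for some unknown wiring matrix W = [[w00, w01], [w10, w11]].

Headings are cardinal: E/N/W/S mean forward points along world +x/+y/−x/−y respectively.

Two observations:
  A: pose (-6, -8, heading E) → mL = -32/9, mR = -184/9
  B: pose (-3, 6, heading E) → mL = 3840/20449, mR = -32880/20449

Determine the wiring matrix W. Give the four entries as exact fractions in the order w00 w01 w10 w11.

-1/2 1/2 -1 -1/2

obs A: pose=(-6,-8,E) → sL=16, sR=80/9, mL=-32/9, mR=-184/9
obs B: pose=(-3,6,E) → sL=160/169, sR=160/121, mL=3840/20449, mR=-32880/20449
sensor matrix S = [[16, 80/9], [160/169, 160/121]]; det S = 2344960/184041
solve [mL_A; mL_B] = S·[w00; w01] and [mR_A; mR_B] = S·[w10; w11]:
  w00 = -1/2, w01 = 1/2, w10 = -1, w11 = -1/2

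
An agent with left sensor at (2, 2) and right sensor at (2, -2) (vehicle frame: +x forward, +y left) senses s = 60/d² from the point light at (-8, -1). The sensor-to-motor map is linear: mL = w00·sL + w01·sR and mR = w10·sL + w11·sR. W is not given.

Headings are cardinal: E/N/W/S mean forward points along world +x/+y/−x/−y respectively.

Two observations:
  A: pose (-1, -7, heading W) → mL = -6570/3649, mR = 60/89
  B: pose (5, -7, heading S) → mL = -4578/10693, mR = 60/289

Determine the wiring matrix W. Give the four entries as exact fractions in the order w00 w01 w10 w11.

-1/2 -1 1 0

obs A: pose=(-1,-7,W) → sL=60/89, sR=60/41, mL=-6570/3649, mR=60/89
obs B: pose=(5,-7,S) → sL=60/289, sR=12/37, mL=-4578/10693, mR=60/289
sensor matrix S = [[60/89, 60/41], [60/289, 12/37]]; det S = -3323520/39018757
solve [mL_A; mL_B] = S·[w00; w01] and [mR_A; mR_B] = S·[w10; w11]:
  w00 = -1/2, w01 = -1, w10 = 1, w11 = 0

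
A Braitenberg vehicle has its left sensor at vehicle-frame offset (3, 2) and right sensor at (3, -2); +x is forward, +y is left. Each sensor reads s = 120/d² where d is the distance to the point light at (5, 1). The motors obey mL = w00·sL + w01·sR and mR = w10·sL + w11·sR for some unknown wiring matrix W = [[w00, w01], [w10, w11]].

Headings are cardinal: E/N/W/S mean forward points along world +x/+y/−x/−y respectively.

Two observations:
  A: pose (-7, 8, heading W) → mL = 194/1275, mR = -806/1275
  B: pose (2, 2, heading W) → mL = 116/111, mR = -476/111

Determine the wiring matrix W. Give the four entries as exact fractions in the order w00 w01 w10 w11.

-1/2 1 -1/2 -1

obs A: pose=(-7,8,W) → sL=12/25, sR=20/51, mL=194/1275, mR=-806/1275
obs B: pose=(2,2,W) → sL=120/37, sR=8/3, mL=116/111, mR=-476/111
sensor matrix S = [[12/25, 20/51], [120/37, 8/3]]; det S = 128/15725
solve [mL_A; mL_B] = S·[w00; w01] and [mR_A; mR_B] = S·[w10; w11]:
  w00 = -1/2, w01 = 1, w10 = -1/2, w11 = -1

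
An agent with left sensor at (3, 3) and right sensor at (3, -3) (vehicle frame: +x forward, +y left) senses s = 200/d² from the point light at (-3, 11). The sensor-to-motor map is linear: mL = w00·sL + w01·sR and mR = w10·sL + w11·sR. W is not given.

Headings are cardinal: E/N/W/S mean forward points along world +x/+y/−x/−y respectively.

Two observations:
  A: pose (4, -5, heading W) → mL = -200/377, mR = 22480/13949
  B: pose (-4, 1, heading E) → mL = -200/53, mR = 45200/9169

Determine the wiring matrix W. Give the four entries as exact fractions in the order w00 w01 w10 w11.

-1 0 1 1

obs A: pose=(4,-5,W) → sL=200/377, sR=40/37, mL=-200/377, mR=22480/13949
obs B: pose=(-4,1,E) → sL=200/53, sR=200/173, mL=-200/53, mR=45200/9169
sensor matrix S = [[200/377, 40/37], [200/53, 200/173]]; det S = -443328000/127898381
solve [mL_A; mL_B] = S·[w00; w01] and [mR_A; mR_B] = S·[w10; w11]:
  w00 = -1, w01 = 0, w10 = 1, w11 = 1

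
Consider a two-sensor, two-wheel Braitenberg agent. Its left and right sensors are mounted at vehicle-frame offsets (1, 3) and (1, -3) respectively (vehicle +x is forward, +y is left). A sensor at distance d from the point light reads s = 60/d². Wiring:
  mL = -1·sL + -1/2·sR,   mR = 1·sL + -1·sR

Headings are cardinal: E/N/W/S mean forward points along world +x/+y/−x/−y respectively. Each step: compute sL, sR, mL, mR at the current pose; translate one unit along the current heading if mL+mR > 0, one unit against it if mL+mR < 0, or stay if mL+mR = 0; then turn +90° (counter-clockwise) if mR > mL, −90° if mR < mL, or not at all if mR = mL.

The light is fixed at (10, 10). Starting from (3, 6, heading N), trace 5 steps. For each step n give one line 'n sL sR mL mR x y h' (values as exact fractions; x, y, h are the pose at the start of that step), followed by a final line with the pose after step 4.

0 60/109 12/5 -954/545 -1008/545 3 6 N
1 3/2 3/5 -9/5 9/10 3 5 E
2 60/137 60/41 -6570/5617 -5760/5617 2 5 N
3 10/27 2/3 -19/27 -8/27 2 4 W
4 12/13 60/149 -2178/1937 1008/1937 3 4 S
final 3 5 E

n=0: pose=(3,6,N); sL=60/109, sR=12/5; mL=-954/545, mR=-1008/545; mL+mR=-18/5 → advance -1; mR−mL=-54/545 → turn -1·90°
n=1: pose=(3,5,E); sL=3/2, sR=3/5; mL=-9/5, mR=9/10; mL+mR=-9/10 → advance -1; mR−mL=27/10 → turn +1·90°
n=2: pose=(2,5,N); sL=60/137, sR=60/41; mL=-6570/5617, mR=-5760/5617; mL+mR=-90/41 → advance -1; mR−mL=810/5617 → turn +1·90°
n=3: pose=(2,4,W); sL=10/27, sR=2/3; mL=-19/27, mR=-8/27; mL+mR=-1 → advance -1; mR−mL=11/27 → turn +1·90°
n=4: pose=(3,4,S); sL=12/13, sR=60/149; mL=-2178/1937, mR=1008/1937; mL+mR=-90/149 → advance -1; mR−mL=3186/1937 → turn +1·90°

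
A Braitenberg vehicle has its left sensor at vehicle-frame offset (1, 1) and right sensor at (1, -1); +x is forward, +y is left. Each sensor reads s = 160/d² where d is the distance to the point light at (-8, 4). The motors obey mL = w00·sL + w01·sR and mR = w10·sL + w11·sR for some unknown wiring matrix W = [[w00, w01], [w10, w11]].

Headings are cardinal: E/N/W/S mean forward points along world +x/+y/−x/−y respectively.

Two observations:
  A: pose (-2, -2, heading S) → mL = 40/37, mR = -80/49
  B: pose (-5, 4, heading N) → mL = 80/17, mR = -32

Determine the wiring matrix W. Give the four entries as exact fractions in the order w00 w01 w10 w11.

0 1/2 -1 0

obs A: pose=(-2,-2,S) → sL=80/49, sR=80/37, mL=40/37, mR=-80/49
obs B: pose=(-5,4,N) → sL=32, sR=160/17, mL=80/17, mR=-32
sensor matrix S = [[80/49, 80/37], [32, 160/17]]; det S = -1658880/30821
solve [mL_A; mL_B] = S·[w00; w01] and [mR_A; mR_B] = S·[w10; w11]:
  w00 = 0, w01 = 1/2, w10 = -1, w11 = 0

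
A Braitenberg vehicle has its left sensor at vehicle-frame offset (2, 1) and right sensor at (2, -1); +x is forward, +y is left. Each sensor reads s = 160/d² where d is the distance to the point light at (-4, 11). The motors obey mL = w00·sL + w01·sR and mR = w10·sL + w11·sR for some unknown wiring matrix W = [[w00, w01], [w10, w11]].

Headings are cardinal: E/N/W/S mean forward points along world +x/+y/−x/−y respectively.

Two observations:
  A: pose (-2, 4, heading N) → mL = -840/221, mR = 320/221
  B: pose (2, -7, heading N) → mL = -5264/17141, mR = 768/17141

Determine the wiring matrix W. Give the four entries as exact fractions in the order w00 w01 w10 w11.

-1 1/2 1 -1

obs A: pose=(-2,4,N) → sL=80/13, sR=80/17, mL=-840/221, mR=320/221
obs B: pose=(2,-7,N) → sL=160/281, sR=32/61, mL=-5264/17141, mR=768/17141
sensor matrix S = [[80/13, 80/17], [160/281, 32/61]]; det S = 2078720/3788161
solve [mL_A; mL_B] = S·[w00; w01] and [mR_A; mR_B] = S·[w10; w11]:
  w00 = -1, w01 = 1/2, w10 = 1, w11 = -1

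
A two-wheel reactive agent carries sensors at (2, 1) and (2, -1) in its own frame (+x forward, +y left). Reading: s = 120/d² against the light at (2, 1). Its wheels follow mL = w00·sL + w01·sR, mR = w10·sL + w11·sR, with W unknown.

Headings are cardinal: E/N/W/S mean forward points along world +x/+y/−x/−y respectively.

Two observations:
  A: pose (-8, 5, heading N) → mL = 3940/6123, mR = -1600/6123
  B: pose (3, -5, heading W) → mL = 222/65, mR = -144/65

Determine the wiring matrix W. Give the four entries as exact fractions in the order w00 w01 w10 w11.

obs A: pose=(-8,5,N) → sL=120/157, sR=40/39, mL=3940/6123, mR=-1600/6123
obs B: pose=(3,-5,W) → sL=12/5, sR=60/13, mL=222/65, mR=-144/65
sensor matrix S = [[120/157, 40/39], [12/5, 60/13]]; det S = 2176/2041
solve [mL_A; mL_B] = S·[w00; w01] and [mR_A; mR_B] = S·[w10; w11]:
  w00 = -1/2, w01 = 1, w10 = 1, w11 = -1

-1/2 1 1 -1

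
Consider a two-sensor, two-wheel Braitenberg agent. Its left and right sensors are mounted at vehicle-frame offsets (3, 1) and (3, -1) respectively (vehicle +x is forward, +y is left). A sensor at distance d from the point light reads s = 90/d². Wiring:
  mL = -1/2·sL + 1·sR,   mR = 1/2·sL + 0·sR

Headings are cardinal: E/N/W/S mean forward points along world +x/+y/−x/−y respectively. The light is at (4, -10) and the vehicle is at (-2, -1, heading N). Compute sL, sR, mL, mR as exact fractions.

left sensor world pos  = (-3, 2); dL² = 193
right sensor world pos = (-1, 2); dR² = 169
sL = 90/193 = 90/193
sR = 90/169 = 90/169
mL = -1/2·sL + 1·sR = 9765/32617
mR = 1/2·sL + 0·sR = 45/193

90/193 90/169 9765/32617 45/193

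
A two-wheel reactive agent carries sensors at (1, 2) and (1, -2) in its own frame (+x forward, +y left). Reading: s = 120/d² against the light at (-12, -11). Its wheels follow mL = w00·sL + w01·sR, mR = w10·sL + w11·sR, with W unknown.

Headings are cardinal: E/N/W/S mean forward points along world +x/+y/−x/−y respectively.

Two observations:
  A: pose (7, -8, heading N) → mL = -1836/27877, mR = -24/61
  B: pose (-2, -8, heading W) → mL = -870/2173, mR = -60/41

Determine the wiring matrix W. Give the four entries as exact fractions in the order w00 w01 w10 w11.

1/2 -1 -1 0

obs A: pose=(7,-8,N) → sL=24/61, sR=120/457, mL=-1836/27877, mR=-24/61
obs B: pose=(-2,-8,W) → sL=60/41, sR=60/53, mL=-870/2173, mR=-60/41
sensor matrix S = [[24/61, 120/457], [60/41, 60/53]]; det S = 3703680/60576721
solve [mL_A; mL_B] = S·[w00; w01] and [mR_A; mR_B] = S·[w10; w11]:
  w00 = 1/2, w01 = -1, w10 = -1, w11 = 0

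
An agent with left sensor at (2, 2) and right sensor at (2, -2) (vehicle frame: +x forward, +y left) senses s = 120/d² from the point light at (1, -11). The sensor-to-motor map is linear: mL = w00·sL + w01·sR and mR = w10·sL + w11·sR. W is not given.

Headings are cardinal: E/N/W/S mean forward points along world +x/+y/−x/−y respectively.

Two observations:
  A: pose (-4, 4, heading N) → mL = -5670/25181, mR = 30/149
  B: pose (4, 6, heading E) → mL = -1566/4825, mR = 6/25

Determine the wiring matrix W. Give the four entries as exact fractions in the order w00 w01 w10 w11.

1/2 -1 0 1/2

obs A: pose=(-4,4,N) → sL=60/169, sR=60/149, mL=-5670/25181, mR=30/149
obs B: pose=(4,6,E) → sL=60/193, sR=12/25, mL=-1566/4825, mR=6/25
sensor matrix S = [[60/169, 60/149], [60/193, 12/25]]; det S = 1099008/24299665
solve [mL_A; mL_B] = S·[w00; w01] and [mR_A; mR_B] = S·[w10; w11]:
  w00 = 1/2, w01 = -1, w10 = 0, w11 = 1/2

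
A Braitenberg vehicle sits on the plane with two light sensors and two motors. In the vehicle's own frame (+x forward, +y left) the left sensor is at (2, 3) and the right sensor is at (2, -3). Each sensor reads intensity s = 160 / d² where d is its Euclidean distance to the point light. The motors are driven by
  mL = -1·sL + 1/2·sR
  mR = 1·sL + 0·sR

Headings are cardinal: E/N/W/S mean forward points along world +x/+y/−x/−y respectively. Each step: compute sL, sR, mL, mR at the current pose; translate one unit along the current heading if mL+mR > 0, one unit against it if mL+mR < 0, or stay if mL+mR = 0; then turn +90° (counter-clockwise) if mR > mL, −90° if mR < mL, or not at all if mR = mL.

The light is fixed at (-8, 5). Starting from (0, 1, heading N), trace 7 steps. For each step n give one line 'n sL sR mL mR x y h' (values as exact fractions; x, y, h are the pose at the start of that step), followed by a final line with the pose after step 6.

n=0: pose=(0,1,N); sL=160/29, sR=32/25; mL=-3536/725, mR=160/29; mL+mR=16/25 → advance +1; mR−mL=7536/725 → turn +1·90°
n=1: pose=(0,2,W); sL=20/9, sR=40/9; mL=0, mR=20/9; mL+mR=20/9 → advance +1; mR−mL=20/9 → turn +1·90°
n=2: pose=(-1,2,S); sL=32/25, sR=160/41; mL=688/1025, mR=32/25; mL+mR=80/41 → advance +1; mR−mL=624/1025 → turn +1·90°
n=3: pose=(-1,1,E); sL=80/41, sR=16/13; mL=-712/533, mR=80/41; mL+mR=8/13 → advance +1; mR−mL=1752/533 → turn +1·90°
n=4: pose=(0,1,N); sL=160/29, sR=32/25; mL=-3536/725, mR=160/29; mL+mR=16/25 → advance +1; mR−mL=7536/725 → turn +1·90°
n=5: pose=(0,2,W); sL=20/9, sR=40/9; mL=0, mR=20/9; mL+mR=20/9 → advance +1; mR−mL=20/9 → turn +1·90°
n=6: pose=(-1,2,S); sL=32/25, sR=160/41; mL=688/1025, mR=32/25; mL+mR=80/41 → advance +1; mR−mL=624/1025 → turn +1·90°

0 160/29 32/25 -3536/725 160/29 0 1 N
1 20/9 40/9 0 20/9 0 2 W
2 32/25 160/41 688/1025 32/25 -1 2 S
3 80/41 16/13 -712/533 80/41 -1 1 E
4 160/29 32/25 -3536/725 160/29 0 1 N
5 20/9 40/9 0 20/9 0 2 W
6 32/25 160/41 688/1025 32/25 -1 2 S
final -1 1 E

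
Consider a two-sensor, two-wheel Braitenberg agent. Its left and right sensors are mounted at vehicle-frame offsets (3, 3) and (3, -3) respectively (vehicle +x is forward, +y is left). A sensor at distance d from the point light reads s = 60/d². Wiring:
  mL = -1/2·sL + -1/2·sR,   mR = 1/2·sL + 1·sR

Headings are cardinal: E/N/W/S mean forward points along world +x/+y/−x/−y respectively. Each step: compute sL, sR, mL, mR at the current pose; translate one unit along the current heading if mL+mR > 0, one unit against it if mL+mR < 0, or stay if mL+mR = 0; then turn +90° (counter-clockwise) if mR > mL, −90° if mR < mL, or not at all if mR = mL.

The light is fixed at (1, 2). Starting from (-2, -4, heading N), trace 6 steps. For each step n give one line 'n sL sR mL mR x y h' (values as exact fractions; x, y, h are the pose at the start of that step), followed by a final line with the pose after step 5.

n=0: pose=(-2,-4,N); sL=4/3, sR=20/3; mL=-4, mR=22/3; mL+mR=10/3 → advance +1; mR−mL=34/3 → turn +1·90°
n=1: pose=(-2,-3,W); sL=3/5, sR=3/2; mL=-21/20, mR=9/5; mL+mR=3/4 → advance +1; mR−mL=57/20 → turn +1·90°
n=2: pose=(-3,-3,S); sL=12/13, sR=60/113; mL=-1068/1469, mR=1458/1469; mL+mR=30/113 → advance +1; mR−mL=2526/1469 → turn +1·90°
n=3: pose=(-3,-4,E); sL=6, sR=30/41; mL=-138/41, mR=153/41; mL+mR=15/41 → advance +1; mR−mL=291/41 → turn +1·90°
n=4: pose=(-2,-4,N); sL=4/3, sR=20/3; mL=-4, mR=22/3; mL+mR=10/3 → advance +1; mR−mL=34/3 → turn +1·90°
n=5: pose=(-2,-3,W); sL=3/5, sR=3/2; mL=-21/20, mR=9/5; mL+mR=3/4 → advance +1; mR−mL=57/20 → turn +1·90°

0 4/3 20/3 -4 22/3 -2 -4 N
1 3/5 3/2 -21/20 9/5 -2 -3 W
2 12/13 60/113 -1068/1469 1458/1469 -3 -3 S
3 6 30/41 -138/41 153/41 -3 -4 E
4 4/3 20/3 -4 22/3 -2 -4 N
5 3/5 3/2 -21/20 9/5 -2 -3 W
final -3 -3 S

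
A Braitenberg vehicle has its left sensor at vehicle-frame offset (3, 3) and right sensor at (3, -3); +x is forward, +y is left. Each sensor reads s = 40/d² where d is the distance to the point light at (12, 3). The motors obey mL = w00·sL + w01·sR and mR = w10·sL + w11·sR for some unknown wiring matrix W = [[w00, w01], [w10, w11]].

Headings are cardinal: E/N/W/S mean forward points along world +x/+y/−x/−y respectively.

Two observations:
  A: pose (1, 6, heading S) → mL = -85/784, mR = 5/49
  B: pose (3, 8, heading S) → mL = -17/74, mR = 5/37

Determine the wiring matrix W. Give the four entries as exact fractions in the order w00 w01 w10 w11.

obs A: pose=(1,6,S) → sL=5/8, sR=10/49, mL=-85/784, mR=5/49
obs B: pose=(3,8,S) → sL=1, sR=10/37, mL=-17/74, mR=5/37
sensor matrix S = [[5/8, 10/49], [1, 10/37]]; det S = -255/7252
solve [mL_A; mL_B] = S·[w00; w01] and [mR_A; mR_B] = S·[w10; w11]:
  w00 = -1/2, w01 = 1, w10 = 0, w11 = 1/2

-1/2 1 0 1/2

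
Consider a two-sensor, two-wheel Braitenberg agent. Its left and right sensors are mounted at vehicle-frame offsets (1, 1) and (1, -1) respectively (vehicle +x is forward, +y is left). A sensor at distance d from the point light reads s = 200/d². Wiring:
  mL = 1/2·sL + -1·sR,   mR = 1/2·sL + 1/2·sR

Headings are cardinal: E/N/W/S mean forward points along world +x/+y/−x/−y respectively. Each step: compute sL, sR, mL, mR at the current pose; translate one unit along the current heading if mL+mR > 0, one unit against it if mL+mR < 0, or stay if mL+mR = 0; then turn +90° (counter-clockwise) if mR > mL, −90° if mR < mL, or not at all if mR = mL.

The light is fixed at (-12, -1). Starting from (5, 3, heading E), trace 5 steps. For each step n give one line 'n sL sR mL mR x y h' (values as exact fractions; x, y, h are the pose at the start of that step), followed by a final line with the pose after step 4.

0 200/349 200/333 -36500/116217 68200/116217 5 3 E
1 100/157 100/193 -6050/30301 17500/30301 6 3 N
2 40/61 8/13 -228/793 504/793 6 4 W
3 10/17 25/34 -15/34 45/68 5 4 S
4 200/349 200/333 -36500/116217 68200/116217 5 3 E
final 6 3 N

n=0: pose=(5,3,E); sL=200/349, sR=200/333; mL=-36500/116217, mR=68200/116217; mL+mR=31700/116217 → advance +1; mR−mL=100/111 → turn +1·90°
n=1: pose=(6,3,N); sL=100/157, sR=100/193; mL=-6050/30301, mR=17500/30301; mL+mR=11450/30301 → advance +1; mR−mL=150/193 → turn +1·90°
n=2: pose=(6,4,W); sL=40/61, sR=8/13; mL=-228/793, mR=504/793; mL+mR=276/793 → advance +1; mR−mL=12/13 → turn +1·90°
n=3: pose=(5,4,S); sL=10/17, sR=25/34; mL=-15/34, mR=45/68; mL+mR=15/68 → advance +1; mR−mL=75/68 → turn +1·90°
n=4: pose=(5,3,E); sL=200/349, sR=200/333; mL=-36500/116217, mR=68200/116217; mL+mR=31700/116217 → advance +1; mR−mL=100/111 → turn +1·90°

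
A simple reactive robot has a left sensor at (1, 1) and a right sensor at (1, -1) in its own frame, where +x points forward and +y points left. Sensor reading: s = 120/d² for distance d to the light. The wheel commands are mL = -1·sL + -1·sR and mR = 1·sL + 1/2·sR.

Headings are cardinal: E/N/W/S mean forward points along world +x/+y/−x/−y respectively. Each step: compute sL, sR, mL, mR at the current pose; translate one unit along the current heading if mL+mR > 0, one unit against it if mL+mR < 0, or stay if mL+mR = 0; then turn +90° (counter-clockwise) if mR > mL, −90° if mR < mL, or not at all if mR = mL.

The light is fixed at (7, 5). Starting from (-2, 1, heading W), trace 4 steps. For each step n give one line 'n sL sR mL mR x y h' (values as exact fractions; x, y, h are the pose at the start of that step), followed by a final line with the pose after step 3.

n=0: pose=(-2,1,W); sL=24/25, sR=120/109; mL=-5616/2725, mR=4116/2725; mL+mR=-60/109 → advance -1; mR−mL=9732/2725 → turn +1·90°
n=1: pose=(-1,1,S); sL=60/37, sR=60/53; mL=-5400/1961, mR=4290/1961; mL+mR=-30/53 → advance -1; mR−mL=9690/1961 → turn +1·90°
n=2: pose=(-1,2,E); sL=120/53, sR=24/13; mL=-2832/689, mR=2196/689; mL+mR=-12/13 → advance -1; mR−mL=5028/689 → turn +1·90°
n=3: pose=(-2,2,N); sL=15/13, sR=30/17; mL=-645/221, mR=450/221; mL+mR=-15/17 → advance -1; mR−mL=1095/221 → turn +1·90°

0 24/25 120/109 -5616/2725 4116/2725 -2 1 W
1 60/37 60/53 -5400/1961 4290/1961 -1 1 S
2 120/53 24/13 -2832/689 2196/689 -1 2 E
3 15/13 30/17 -645/221 450/221 -2 2 N
final -2 1 W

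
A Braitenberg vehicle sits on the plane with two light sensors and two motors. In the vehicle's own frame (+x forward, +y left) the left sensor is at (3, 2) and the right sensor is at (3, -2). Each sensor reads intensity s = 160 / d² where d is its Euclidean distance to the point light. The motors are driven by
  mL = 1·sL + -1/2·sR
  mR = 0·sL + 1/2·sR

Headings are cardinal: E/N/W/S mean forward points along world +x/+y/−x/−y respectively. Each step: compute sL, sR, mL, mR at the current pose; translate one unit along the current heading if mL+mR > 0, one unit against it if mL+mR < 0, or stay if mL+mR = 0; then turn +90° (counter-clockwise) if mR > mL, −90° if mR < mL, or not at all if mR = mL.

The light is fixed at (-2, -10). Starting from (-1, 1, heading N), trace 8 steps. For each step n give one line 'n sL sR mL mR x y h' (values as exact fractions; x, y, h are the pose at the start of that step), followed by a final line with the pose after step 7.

0 160/197 32/41 3408/8077 16/41 -1 1 N
1 40/53 40/29 100/1537 20/29 -1 2 E
2 32/45 160/241 4112/10845 80/241 0 2 N
3 16/25 80/73 168/1825 40/73 0 3 E
4 160/257 160/281 24400/72217 80/281 1 3 N
5 40/73 8/9 68/657 4/9 1 4 E
6 160/293 32/65 5712/19045 16/65 2 4 N
7 80/169 80/109 1960/18421 40/109 2 5 E
final 3 5 N

n=0: pose=(-1,1,N); sL=160/197, sR=32/41; mL=3408/8077, mR=16/41; mL+mR=160/197 → advance +1; mR−mL=-256/8077 → turn -1·90°
n=1: pose=(-1,2,E); sL=40/53, sR=40/29; mL=100/1537, mR=20/29; mL+mR=40/53 → advance +1; mR−mL=960/1537 → turn +1·90°
n=2: pose=(0,2,N); sL=32/45, sR=160/241; mL=4112/10845, mR=80/241; mL+mR=32/45 → advance +1; mR−mL=-512/10845 → turn -1·90°
n=3: pose=(0,3,E); sL=16/25, sR=80/73; mL=168/1825, mR=40/73; mL+mR=16/25 → advance +1; mR−mL=832/1825 → turn +1·90°
n=4: pose=(1,3,N); sL=160/257, sR=160/281; mL=24400/72217, mR=80/281; mL+mR=160/257 → advance +1; mR−mL=-3840/72217 → turn -1·90°
n=5: pose=(1,4,E); sL=40/73, sR=8/9; mL=68/657, mR=4/9; mL+mR=40/73 → advance +1; mR−mL=224/657 → turn +1·90°
n=6: pose=(2,4,N); sL=160/293, sR=32/65; mL=5712/19045, mR=16/65; mL+mR=160/293 → advance +1; mR−mL=-1024/19045 → turn -1·90°
n=7: pose=(2,5,E); sL=80/169, sR=80/109; mL=1960/18421, mR=40/109; mL+mR=80/169 → advance +1; mR−mL=4800/18421 → turn +1·90°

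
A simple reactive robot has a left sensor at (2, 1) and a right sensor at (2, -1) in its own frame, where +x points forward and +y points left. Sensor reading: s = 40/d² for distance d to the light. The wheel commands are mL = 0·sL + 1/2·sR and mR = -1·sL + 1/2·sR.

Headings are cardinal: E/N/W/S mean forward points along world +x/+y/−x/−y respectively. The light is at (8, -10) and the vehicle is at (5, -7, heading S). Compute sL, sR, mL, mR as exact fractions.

left sensor world pos  = (6, -9); dL² = 5
right sensor world pos = (4, -9); dR² = 17
sL = 40/5 = 8
sR = 40/17 = 40/17
mL = 0·sL + 1/2·sR = 20/17
mR = -1·sL + 1/2·sR = -116/17

8 40/17 20/17 -116/17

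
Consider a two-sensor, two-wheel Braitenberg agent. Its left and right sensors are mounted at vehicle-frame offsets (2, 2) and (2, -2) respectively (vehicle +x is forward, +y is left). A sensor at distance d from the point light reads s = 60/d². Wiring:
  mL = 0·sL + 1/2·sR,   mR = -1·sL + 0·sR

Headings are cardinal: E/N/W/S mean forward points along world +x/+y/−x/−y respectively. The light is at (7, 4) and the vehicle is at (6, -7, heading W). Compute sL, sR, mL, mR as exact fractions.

left sensor world pos  = (4, -9); dL² = 178
right sensor world pos = (4, -5); dR² = 90
sL = 60/178 = 30/89
sR = 60/90 = 2/3
mL = 0·sL + 1/2·sR = 1/3
mR = -1·sL + 0·sR = -30/89

30/89 2/3 1/3 -30/89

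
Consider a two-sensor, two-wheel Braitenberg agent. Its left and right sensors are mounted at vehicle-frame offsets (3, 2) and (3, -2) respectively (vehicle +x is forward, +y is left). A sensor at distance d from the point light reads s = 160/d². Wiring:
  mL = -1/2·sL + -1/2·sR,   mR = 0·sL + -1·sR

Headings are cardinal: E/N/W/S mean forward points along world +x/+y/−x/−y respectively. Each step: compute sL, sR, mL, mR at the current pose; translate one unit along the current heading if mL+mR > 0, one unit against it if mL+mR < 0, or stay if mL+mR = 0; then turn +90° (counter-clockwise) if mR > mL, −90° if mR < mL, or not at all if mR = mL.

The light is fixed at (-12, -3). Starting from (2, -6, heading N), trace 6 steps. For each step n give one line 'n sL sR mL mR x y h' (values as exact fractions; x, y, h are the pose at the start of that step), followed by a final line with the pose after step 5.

0 10/9 5/8 -125/144 -5/8 2 -6 N
1 160/157 32/25 -4512/3925 -32/25 2 -7 W
2 16/17 16/29 -368/493 -16/29 3 -7 N
3 160/193 160/153 -27680/29529 -160/153 3 -8 W
4 4/5 20/41 -132/205 -20/41 4 -8 N
5 160/233 32/37 -6688/8621 -32/37 4 -9 W
final 5 -9 N

n=0: pose=(2,-6,N); sL=10/9, sR=5/8; mL=-125/144, mR=-5/8; mL+mR=-215/144 → advance -1; mR−mL=35/144 → turn +1·90°
n=1: pose=(2,-7,W); sL=160/157, sR=32/25; mL=-4512/3925, mR=-32/25; mL+mR=-9536/3925 → advance -1; mR−mL=-512/3925 → turn -1·90°
n=2: pose=(3,-7,N); sL=16/17, sR=16/29; mL=-368/493, mR=-16/29; mL+mR=-640/493 → advance -1; mR−mL=96/493 → turn +1·90°
n=3: pose=(3,-8,W); sL=160/193, sR=160/153; mL=-27680/29529, mR=-160/153; mL+mR=-19520/9843 → advance -1; mR−mL=-3200/29529 → turn -1·90°
n=4: pose=(4,-8,N); sL=4/5, sR=20/41; mL=-132/205, mR=-20/41; mL+mR=-232/205 → advance -1; mR−mL=32/205 → turn +1·90°
n=5: pose=(4,-9,W); sL=160/233, sR=32/37; mL=-6688/8621, mR=-32/37; mL+mR=-14144/8621 → advance -1; mR−mL=-768/8621 → turn -1·90°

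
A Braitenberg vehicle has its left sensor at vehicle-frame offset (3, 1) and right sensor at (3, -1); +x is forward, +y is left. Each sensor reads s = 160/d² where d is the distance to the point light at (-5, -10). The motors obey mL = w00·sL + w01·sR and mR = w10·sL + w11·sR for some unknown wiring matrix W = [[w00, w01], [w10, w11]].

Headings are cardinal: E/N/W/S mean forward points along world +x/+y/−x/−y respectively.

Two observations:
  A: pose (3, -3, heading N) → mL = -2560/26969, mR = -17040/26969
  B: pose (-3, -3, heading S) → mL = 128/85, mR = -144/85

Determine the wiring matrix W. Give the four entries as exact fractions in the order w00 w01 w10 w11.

-1/2 1/2 -1 1/2

obs A: pose=(3,-3,N) → sL=160/149, sR=160/181, mL=-2560/26969, mR=-17040/26969
obs B: pose=(-3,-3,S) → sL=32/5, sR=160/17, mL=128/85, mR=-144/85
sensor matrix S = [[160/149, 160/181], [32/5, 160/17]]; det S = 2039808/458473
solve [mL_A; mL_B] = S·[w00; w01] and [mR_A; mR_B] = S·[w10; w11]:
  w00 = -1/2, w01 = 1/2, w10 = -1, w11 = 1/2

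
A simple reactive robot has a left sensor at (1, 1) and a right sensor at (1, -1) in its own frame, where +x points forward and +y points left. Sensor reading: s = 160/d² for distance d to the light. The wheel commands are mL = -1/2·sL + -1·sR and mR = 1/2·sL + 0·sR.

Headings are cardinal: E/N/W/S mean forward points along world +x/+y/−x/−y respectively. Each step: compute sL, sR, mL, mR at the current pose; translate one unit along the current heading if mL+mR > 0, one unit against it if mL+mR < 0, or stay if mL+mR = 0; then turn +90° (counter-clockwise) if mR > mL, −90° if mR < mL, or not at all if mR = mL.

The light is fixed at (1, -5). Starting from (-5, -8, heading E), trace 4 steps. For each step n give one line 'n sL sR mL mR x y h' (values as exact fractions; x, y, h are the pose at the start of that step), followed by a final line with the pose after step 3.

0 160/29 160/41 -7920/1189 80/29 -5 -8 E
1 40/17 4 -88/17 20/17 -6 -8 N
2 160/89 160/73 -20080/6497 80/89 -6 -9 W
3 16/5 80/37 -696/185 8/5 -5 -9 S
final -5 -8 E

n=0: pose=(-5,-8,E); sL=160/29, sR=160/41; mL=-7920/1189, mR=80/29; mL+mR=-160/41 → advance -1; mR−mL=11200/1189 → turn +1·90°
n=1: pose=(-6,-8,N); sL=40/17, sR=4; mL=-88/17, mR=20/17; mL+mR=-4 → advance -1; mR−mL=108/17 → turn +1·90°
n=2: pose=(-6,-9,W); sL=160/89, sR=160/73; mL=-20080/6497, mR=80/89; mL+mR=-160/73 → advance -1; mR−mL=25920/6497 → turn +1·90°
n=3: pose=(-5,-9,S); sL=16/5, sR=80/37; mL=-696/185, mR=8/5; mL+mR=-80/37 → advance -1; mR−mL=992/185 → turn +1·90°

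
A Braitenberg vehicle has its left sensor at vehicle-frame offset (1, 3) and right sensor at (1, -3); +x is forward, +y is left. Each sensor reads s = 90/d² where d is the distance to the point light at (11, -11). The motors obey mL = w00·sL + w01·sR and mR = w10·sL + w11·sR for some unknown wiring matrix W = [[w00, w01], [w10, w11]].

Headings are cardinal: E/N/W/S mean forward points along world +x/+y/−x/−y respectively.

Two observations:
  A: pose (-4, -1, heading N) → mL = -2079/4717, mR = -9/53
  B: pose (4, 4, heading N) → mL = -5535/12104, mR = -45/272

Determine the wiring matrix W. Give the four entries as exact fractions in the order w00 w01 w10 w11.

obs A: pose=(-4,-1,N) → sL=18/89, sR=18/53, mL=-2079/4717, mR=-9/53
obs B: pose=(4,4,N) → sL=45/178, sR=45/136, mL=-5535/12104, mR=-45/272
sensor matrix S = [[18/89, 18/53], [45/178, 45/136]]; det S = -6075/320756
solve [mL_A; mL_B] = S·[w00; w01] and [mR_A; mR_B] = S·[w10; w11]:
  w00 = -1/2, w01 = -1, w10 = 0, w11 = -1/2

-1/2 -1 0 -1/2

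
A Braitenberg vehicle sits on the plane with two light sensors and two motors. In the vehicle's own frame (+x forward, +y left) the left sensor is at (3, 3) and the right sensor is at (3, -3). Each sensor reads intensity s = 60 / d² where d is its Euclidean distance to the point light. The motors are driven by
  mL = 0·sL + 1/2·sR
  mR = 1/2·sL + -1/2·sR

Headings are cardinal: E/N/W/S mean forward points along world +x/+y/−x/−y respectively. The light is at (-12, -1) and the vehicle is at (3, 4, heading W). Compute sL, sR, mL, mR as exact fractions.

left sensor world pos  = (0, 1); dL² = 148
right sensor world pos = (0, 7); dR² = 208
sL = 60/148 = 15/37
sR = 60/208 = 15/52
mL = 0·sL + 1/2·sR = 15/104
mR = 1/2·sL + -1/2·sR = 225/3848

15/37 15/52 15/104 225/3848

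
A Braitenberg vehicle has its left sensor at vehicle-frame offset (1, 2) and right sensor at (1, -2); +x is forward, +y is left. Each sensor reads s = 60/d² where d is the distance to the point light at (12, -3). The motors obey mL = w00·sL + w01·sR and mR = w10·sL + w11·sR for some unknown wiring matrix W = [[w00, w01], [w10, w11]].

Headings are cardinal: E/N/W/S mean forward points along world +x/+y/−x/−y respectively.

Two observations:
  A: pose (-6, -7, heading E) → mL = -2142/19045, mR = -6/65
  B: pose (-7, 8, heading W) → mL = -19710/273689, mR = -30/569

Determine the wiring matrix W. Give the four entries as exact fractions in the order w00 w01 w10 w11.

-1 1/2 0 -1/2

obs A: pose=(-6,-7,E) → sL=60/293, sR=12/65, mL=-2142/19045, mR=-6/65
obs B: pose=(-7,8,W) → sL=60/481, sR=60/569, mL=-19710/273689, mR=-30/569
sensor matrix S = [[60/293, 12/65], [60/481, 60/569]]; det S = -1496448/1042481401
solve [mL_A; mL_B] = S·[w00; w01] and [mR_A; mR_B] = S·[w10; w11]:
  w00 = -1, w01 = 1/2, w10 = 0, w11 = -1/2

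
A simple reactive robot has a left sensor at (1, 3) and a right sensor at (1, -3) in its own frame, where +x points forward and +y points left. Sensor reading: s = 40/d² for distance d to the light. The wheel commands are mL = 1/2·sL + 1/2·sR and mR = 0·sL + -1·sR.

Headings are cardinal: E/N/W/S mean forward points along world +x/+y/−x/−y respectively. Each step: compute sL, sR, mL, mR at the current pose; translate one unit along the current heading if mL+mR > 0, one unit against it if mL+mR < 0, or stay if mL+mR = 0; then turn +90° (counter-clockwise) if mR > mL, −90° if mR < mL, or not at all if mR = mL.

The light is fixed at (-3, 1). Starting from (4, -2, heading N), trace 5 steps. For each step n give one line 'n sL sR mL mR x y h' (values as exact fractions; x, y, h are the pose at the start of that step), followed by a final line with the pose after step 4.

n=0: pose=(4,-2,N); sL=2, sR=5/13; mL=31/26, mR=-5/13; mL+mR=21/26 → advance +1; mR−mL=-41/26 → turn -1·90°
n=1: pose=(4,-1,E); sL=8/13, sR=40/89; mL=616/1157, mR=-40/89; mL+mR=96/1157 → advance +1; mR−mL=-1136/1157 → turn -1·90°
n=2: pose=(5,-1,S); sL=4/13, sR=20/17; mL=164/221, mR=-20/17; mL+mR=-96/221 → advance -1; mR−mL=-424/221 → turn -1·90°
n=3: pose=(5,0,W); sL=8/13, sR=40/53; mL=472/689, mR=-40/53; mL+mR=-48/689 → advance -1; mR−mL=-992/689 → turn -1·90°
n=4: pose=(6,0,N); sL=10/9, sR=5/18; mL=25/36, mR=-5/18; mL+mR=5/12 → advance +1; mR−mL=-35/36 → turn -1·90°

0 2 5/13 31/26 -5/13 4 -2 N
1 8/13 40/89 616/1157 -40/89 4 -1 E
2 4/13 20/17 164/221 -20/17 5 -1 S
3 8/13 40/53 472/689 -40/53 5 0 W
4 10/9 5/18 25/36 -5/18 6 0 N
final 6 1 E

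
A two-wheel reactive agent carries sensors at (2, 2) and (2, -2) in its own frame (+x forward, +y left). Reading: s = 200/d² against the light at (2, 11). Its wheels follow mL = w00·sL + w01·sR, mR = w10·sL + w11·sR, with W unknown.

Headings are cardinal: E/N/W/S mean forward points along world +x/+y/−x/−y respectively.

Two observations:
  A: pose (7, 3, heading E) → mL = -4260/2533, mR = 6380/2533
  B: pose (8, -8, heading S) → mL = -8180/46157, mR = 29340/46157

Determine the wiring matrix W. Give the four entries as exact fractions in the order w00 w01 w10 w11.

-1 1/2 1/2 1

obs A: pose=(7,3,E) → sL=40/17, sR=200/149, mL=-4260/2533, mR=6380/2533
obs B: pose=(8,-8,S) → sL=40/101, sR=200/457, mL=-8180/46157, mR=29340/46157
sensor matrix S = [[40/17, 200/149], [40/101, 200/457]]; det S = 58240000/116915681
solve [mL_A; mL_B] = S·[w00; w01] and [mR_A; mR_B] = S·[w10; w11]:
  w00 = -1, w01 = 1/2, w10 = 1/2, w11 = 1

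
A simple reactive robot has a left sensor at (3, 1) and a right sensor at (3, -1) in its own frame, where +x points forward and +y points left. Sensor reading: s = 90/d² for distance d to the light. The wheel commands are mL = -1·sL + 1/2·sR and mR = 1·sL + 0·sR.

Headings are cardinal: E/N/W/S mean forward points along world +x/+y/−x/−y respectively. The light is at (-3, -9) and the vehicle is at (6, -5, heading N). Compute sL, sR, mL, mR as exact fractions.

left sensor world pos  = (5, -2); dL² = 113
right sensor world pos = (7, -2); dR² = 149
sL = 90/113 = 90/113
sR = 90/149 = 90/149
mL = -1·sL + 1/2·sR = -8325/16837
mR = 1·sL + 0·sR = 90/113

90/113 90/149 -8325/16837 90/113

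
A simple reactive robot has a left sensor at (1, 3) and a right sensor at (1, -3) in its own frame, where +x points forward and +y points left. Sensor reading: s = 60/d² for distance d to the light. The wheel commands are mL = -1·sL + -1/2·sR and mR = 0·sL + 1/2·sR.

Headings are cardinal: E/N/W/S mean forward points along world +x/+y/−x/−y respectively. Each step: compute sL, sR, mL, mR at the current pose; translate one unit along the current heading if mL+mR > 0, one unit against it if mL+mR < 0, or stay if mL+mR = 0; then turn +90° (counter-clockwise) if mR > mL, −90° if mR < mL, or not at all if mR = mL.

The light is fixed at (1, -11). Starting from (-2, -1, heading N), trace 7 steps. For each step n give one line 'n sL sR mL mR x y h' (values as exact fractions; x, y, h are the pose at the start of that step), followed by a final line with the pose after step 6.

0 60/157 60/121 -11970/18997 30/121 -2 -1 N
1 15/13 3/8 -279/208 3/16 -2 -2 W
2 12/13 60/89 -1458/1157 30/89 -1 -2 S
3 6/17 6/5 -81/85 3/5 -1 -1 E
4 60/157 60/121 -11970/18997 30/121 -2 -1 N
5 15/13 3/8 -279/208 3/16 -2 -2 W
6 12/13 60/89 -1458/1157 30/89 -1 -2 S
final -1 -1 E

n=0: pose=(-2,-1,N); sL=60/157, sR=60/121; mL=-11970/18997, mR=30/121; mL+mR=-60/157 → advance -1; mR−mL=16680/18997 → turn +1·90°
n=1: pose=(-2,-2,W); sL=15/13, sR=3/8; mL=-279/208, mR=3/16; mL+mR=-15/13 → advance -1; mR−mL=159/104 → turn +1·90°
n=2: pose=(-1,-2,S); sL=12/13, sR=60/89; mL=-1458/1157, mR=30/89; mL+mR=-12/13 → advance -1; mR−mL=1848/1157 → turn +1·90°
n=3: pose=(-1,-1,E); sL=6/17, sR=6/5; mL=-81/85, mR=3/5; mL+mR=-6/17 → advance -1; mR−mL=132/85 → turn +1·90°
n=4: pose=(-2,-1,N); sL=60/157, sR=60/121; mL=-11970/18997, mR=30/121; mL+mR=-60/157 → advance -1; mR−mL=16680/18997 → turn +1·90°
n=5: pose=(-2,-2,W); sL=15/13, sR=3/8; mL=-279/208, mR=3/16; mL+mR=-15/13 → advance -1; mR−mL=159/104 → turn +1·90°
n=6: pose=(-1,-2,S); sL=12/13, sR=60/89; mL=-1458/1157, mR=30/89; mL+mR=-12/13 → advance -1; mR−mL=1848/1157 → turn +1·90°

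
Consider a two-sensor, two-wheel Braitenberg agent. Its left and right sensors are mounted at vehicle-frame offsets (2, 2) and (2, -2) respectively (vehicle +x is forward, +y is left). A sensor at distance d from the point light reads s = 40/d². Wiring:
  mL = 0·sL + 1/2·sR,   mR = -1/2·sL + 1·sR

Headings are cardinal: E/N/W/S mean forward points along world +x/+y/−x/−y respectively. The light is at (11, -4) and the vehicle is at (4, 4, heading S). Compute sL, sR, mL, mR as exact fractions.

40/61 40/117 20/117 100/7137

left sensor world pos  = (6, 2); dL² = 61
right sensor world pos = (2, 2); dR² = 117
sL = 40/61 = 40/61
sR = 40/117 = 40/117
mL = 0·sL + 1/2·sR = 20/117
mR = -1/2·sL + 1·sR = 100/7137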